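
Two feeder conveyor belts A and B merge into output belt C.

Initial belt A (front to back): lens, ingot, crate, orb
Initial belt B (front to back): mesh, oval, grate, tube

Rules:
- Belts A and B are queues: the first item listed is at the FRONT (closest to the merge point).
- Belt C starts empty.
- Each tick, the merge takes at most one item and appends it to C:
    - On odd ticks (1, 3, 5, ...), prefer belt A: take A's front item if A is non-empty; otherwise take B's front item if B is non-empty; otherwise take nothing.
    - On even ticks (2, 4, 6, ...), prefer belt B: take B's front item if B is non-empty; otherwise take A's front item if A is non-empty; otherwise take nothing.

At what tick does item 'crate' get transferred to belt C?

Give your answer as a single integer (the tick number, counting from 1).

Tick 1: prefer A, take lens from A; A=[ingot,crate,orb] B=[mesh,oval,grate,tube] C=[lens]
Tick 2: prefer B, take mesh from B; A=[ingot,crate,orb] B=[oval,grate,tube] C=[lens,mesh]
Tick 3: prefer A, take ingot from A; A=[crate,orb] B=[oval,grate,tube] C=[lens,mesh,ingot]
Tick 4: prefer B, take oval from B; A=[crate,orb] B=[grate,tube] C=[lens,mesh,ingot,oval]
Tick 5: prefer A, take crate from A; A=[orb] B=[grate,tube] C=[lens,mesh,ingot,oval,crate]

Answer: 5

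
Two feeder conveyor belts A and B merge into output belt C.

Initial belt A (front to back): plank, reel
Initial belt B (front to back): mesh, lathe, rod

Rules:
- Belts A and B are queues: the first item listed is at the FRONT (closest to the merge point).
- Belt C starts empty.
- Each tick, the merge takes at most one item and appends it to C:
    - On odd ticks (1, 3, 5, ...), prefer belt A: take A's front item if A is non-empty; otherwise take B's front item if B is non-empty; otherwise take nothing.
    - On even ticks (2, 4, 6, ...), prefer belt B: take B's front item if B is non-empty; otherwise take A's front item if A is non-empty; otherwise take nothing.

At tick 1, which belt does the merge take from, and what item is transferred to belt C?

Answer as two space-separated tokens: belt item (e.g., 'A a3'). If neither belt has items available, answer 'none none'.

Answer: A plank

Derivation:
Tick 1: prefer A, take plank from A; A=[reel] B=[mesh,lathe,rod] C=[plank]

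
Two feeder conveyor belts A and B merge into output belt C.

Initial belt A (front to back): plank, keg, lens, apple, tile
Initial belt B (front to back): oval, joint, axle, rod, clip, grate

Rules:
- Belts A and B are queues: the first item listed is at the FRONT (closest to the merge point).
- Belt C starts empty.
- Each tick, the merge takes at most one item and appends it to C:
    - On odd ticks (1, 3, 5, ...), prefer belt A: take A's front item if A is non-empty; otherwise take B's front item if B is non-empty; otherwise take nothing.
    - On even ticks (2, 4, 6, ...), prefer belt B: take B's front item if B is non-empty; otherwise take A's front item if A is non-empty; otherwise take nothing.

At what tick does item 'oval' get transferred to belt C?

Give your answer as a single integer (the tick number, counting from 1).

Tick 1: prefer A, take plank from A; A=[keg,lens,apple,tile] B=[oval,joint,axle,rod,clip,grate] C=[plank]
Tick 2: prefer B, take oval from B; A=[keg,lens,apple,tile] B=[joint,axle,rod,clip,grate] C=[plank,oval]

Answer: 2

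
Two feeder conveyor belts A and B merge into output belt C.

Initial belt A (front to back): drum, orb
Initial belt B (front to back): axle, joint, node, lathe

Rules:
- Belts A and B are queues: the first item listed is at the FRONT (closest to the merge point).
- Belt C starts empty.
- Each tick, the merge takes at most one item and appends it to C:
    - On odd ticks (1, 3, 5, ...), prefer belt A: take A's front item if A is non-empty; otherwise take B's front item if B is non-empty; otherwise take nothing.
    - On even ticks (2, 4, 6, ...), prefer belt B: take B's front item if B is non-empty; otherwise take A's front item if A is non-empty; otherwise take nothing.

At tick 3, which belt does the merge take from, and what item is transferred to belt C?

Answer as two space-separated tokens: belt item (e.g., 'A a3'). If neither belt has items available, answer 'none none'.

Tick 1: prefer A, take drum from A; A=[orb] B=[axle,joint,node,lathe] C=[drum]
Tick 2: prefer B, take axle from B; A=[orb] B=[joint,node,lathe] C=[drum,axle]
Tick 3: prefer A, take orb from A; A=[-] B=[joint,node,lathe] C=[drum,axle,orb]

Answer: A orb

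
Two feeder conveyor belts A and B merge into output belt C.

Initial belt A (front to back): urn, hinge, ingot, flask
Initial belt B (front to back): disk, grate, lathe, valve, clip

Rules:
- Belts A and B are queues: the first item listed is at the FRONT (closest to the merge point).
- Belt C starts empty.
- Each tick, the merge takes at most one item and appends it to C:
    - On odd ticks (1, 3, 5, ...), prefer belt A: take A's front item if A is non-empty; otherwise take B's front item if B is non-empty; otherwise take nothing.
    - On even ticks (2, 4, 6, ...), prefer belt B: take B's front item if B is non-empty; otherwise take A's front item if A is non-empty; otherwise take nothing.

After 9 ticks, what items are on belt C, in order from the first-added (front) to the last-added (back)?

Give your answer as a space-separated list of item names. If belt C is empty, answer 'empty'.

Answer: urn disk hinge grate ingot lathe flask valve clip

Derivation:
Tick 1: prefer A, take urn from A; A=[hinge,ingot,flask] B=[disk,grate,lathe,valve,clip] C=[urn]
Tick 2: prefer B, take disk from B; A=[hinge,ingot,flask] B=[grate,lathe,valve,clip] C=[urn,disk]
Tick 3: prefer A, take hinge from A; A=[ingot,flask] B=[grate,lathe,valve,clip] C=[urn,disk,hinge]
Tick 4: prefer B, take grate from B; A=[ingot,flask] B=[lathe,valve,clip] C=[urn,disk,hinge,grate]
Tick 5: prefer A, take ingot from A; A=[flask] B=[lathe,valve,clip] C=[urn,disk,hinge,grate,ingot]
Tick 6: prefer B, take lathe from B; A=[flask] B=[valve,clip] C=[urn,disk,hinge,grate,ingot,lathe]
Tick 7: prefer A, take flask from A; A=[-] B=[valve,clip] C=[urn,disk,hinge,grate,ingot,lathe,flask]
Tick 8: prefer B, take valve from B; A=[-] B=[clip] C=[urn,disk,hinge,grate,ingot,lathe,flask,valve]
Tick 9: prefer A, take clip from B; A=[-] B=[-] C=[urn,disk,hinge,grate,ingot,lathe,flask,valve,clip]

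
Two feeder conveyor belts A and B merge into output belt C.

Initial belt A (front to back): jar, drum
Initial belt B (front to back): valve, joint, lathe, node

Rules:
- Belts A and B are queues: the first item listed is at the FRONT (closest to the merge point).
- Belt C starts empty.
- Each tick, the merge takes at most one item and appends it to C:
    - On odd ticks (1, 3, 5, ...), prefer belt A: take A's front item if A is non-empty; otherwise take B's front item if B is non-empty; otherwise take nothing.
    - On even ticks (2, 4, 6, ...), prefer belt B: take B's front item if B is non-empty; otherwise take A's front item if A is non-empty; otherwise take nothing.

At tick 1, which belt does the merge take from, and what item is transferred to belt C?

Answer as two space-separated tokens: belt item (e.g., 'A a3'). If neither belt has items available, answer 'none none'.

Tick 1: prefer A, take jar from A; A=[drum] B=[valve,joint,lathe,node] C=[jar]

Answer: A jar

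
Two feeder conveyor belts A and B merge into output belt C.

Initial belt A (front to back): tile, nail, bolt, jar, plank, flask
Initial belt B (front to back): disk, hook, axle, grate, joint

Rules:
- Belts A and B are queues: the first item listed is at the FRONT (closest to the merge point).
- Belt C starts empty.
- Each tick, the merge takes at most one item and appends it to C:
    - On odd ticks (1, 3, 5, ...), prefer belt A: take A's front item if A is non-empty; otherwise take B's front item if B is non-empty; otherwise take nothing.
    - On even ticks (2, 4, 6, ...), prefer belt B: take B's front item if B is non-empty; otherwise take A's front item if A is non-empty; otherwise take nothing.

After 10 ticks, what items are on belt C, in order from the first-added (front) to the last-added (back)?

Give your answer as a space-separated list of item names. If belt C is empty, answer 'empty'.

Answer: tile disk nail hook bolt axle jar grate plank joint

Derivation:
Tick 1: prefer A, take tile from A; A=[nail,bolt,jar,plank,flask] B=[disk,hook,axle,grate,joint] C=[tile]
Tick 2: prefer B, take disk from B; A=[nail,bolt,jar,plank,flask] B=[hook,axle,grate,joint] C=[tile,disk]
Tick 3: prefer A, take nail from A; A=[bolt,jar,plank,flask] B=[hook,axle,grate,joint] C=[tile,disk,nail]
Tick 4: prefer B, take hook from B; A=[bolt,jar,plank,flask] B=[axle,grate,joint] C=[tile,disk,nail,hook]
Tick 5: prefer A, take bolt from A; A=[jar,plank,flask] B=[axle,grate,joint] C=[tile,disk,nail,hook,bolt]
Tick 6: prefer B, take axle from B; A=[jar,plank,flask] B=[grate,joint] C=[tile,disk,nail,hook,bolt,axle]
Tick 7: prefer A, take jar from A; A=[plank,flask] B=[grate,joint] C=[tile,disk,nail,hook,bolt,axle,jar]
Tick 8: prefer B, take grate from B; A=[plank,flask] B=[joint] C=[tile,disk,nail,hook,bolt,axle,jar,grate]
Tick 9: prefer A, take plank from A; A=[flask] B=[joint] C=[tile,disk,nail,hook,bolt,axle,jar,grate,plank]
Tick 10: prefer B, take joint from B; A=[flask] B=[-] C=[tile,disk,nail,hook,bolt,axle,jar,grate,plank,joint]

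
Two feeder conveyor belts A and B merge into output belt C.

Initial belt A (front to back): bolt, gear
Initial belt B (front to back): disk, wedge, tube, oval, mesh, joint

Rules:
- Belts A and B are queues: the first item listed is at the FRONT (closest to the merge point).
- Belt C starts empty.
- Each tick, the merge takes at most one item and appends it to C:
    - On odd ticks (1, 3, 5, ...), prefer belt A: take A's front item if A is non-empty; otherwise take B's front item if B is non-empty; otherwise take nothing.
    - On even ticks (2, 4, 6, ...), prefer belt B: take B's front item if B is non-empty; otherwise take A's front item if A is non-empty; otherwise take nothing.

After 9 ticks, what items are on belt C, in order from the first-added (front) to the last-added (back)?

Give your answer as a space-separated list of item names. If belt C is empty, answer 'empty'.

Tick 1: prefer A, take bolt from A; A=[gear] B=[disk,wedge,tube,oval,mesh,joint] C=[bolt]
Tick 2: prefer B, take disk from B; A=[gear] B=[wedge,tube,oval,mesh,joint] C=[bolt,disk]
Tick 3: prefer A, take gear from A; A=[-] B=[wedge,tube,oval,mesh,joint] C=[bolt,disk,gear]
Tick 4: prefer B, take wedge from B; A=[-] B=[tube,oval,mesh,joint] C=[bolt,disk,gear,wedge]
Tick 5: prefer A, take tube from B; A=[-] B=[oval,mesh,joint] C=[bolt,disk,gear,wedge,tube]
Tick 6: prefer B, take oval from B; A=[-] B=[mesh,joint] C=[bolt,disk,gear,wedge,tube,oval]
Tick 7: prefer A, take mesh from B; A=[-] B=[joint] C=[bolt,disk,gear,wedge,tube,oval,mesh]
Tick 8: prefer B, take joint from B; A=[-] B=[-] C=[bolt,disk,gear,wedge,tube,oval,mesh,joint]
Tick 9: prefer A, both empty, nothing taken; A=[-] B=[-] C=[bolt,disk,gear,wedge,tube,oval,mesh,joint]

Answer: bolt disk gear wedge tube oval mesh joint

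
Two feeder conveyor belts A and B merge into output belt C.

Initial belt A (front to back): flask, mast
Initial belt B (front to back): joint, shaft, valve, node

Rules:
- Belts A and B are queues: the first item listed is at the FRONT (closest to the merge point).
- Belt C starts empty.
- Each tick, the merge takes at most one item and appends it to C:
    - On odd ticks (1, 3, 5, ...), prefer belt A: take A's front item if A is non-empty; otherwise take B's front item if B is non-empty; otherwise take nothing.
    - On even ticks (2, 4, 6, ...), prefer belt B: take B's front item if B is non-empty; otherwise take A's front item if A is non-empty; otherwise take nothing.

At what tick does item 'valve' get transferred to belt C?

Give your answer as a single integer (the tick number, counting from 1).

Tick 1: prefer A, take flask from A; A=[mast] B=[joint,shaft,valve,node] C=[flask]
Tick 2: prefer B, take joint from B; A=[mast] B=[shaft,valve,node] C=[flask,joint]
Tick 3: prefer A, take mast from A; A=[-] B=[shaft,valve,node] C=[flask,joint,mast]
Tick 4: prefer B, take shaft from B; A=[-] B=[valve,node] C=[flask,joint,mast,shaft]
Tick 5: prefer A, take valve from B; A=[-] B=[node] C=[flask,joint,mast,shaft,valve]

Answer: 5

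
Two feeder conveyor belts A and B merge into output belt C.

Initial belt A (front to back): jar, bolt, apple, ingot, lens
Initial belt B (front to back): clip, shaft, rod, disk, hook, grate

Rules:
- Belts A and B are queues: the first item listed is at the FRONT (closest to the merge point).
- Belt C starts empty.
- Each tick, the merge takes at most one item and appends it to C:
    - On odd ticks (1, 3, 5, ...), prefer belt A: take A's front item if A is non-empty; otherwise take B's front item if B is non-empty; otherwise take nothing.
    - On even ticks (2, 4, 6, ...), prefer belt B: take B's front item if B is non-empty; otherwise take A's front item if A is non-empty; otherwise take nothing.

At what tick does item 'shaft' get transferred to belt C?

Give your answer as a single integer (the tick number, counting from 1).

Answer: 4

Derivation:
Tick 1: prefer A, take jar from A; A=[bolt,apple,ingot,lens] B=[clip,shaft,rod,disk,hook,grate] C=[jar]
Tick 2: prefer B, take clip from B; A=[bolt,apple,ingot,lens] B=[shaft,rod,disk,hook,grate] C=[jar,clip]
Tick 3: prefer A, take bolt from A; A=[apple,ingot,lens] B=[shaft,rod,disk,hook,grate] C=[jar,clip,bolt]
Tick 4: prefer B, take shaft from B; A=[apple,ingot,lens] B=[rod,disk,hook,grate] C=[jar,clip,bolt,shaft]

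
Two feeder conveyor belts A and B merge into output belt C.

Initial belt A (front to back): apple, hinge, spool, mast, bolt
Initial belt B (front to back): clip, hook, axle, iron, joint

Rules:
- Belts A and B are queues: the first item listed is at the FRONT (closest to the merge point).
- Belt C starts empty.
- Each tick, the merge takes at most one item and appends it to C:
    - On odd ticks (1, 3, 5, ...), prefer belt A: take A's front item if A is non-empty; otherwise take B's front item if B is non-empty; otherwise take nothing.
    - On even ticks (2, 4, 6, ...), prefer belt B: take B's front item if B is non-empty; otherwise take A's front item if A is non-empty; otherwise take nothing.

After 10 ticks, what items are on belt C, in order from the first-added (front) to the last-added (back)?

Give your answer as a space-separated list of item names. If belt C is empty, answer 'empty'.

Tick 1: prefer A, take apple from A; A=[hinge,spool,mast,bolt] B=[clip,hook,axle,iron,joint] C=[apple]
Tick 2: prefer B, take clip from B; A=[hinge,spool,mast,bolt] B=[hook,axle,iron,joint] C=[apple,clip]
Tick 3: prefer A, take hinge from A; A=[spool,mast,bolt] B=[hook,axle,iron,joint] C=[apple,clip,hinge]
Tick 4: prefer B, take hook from B; A=[spool,mast,bolt] B=[axle,iron,joint] C=[apple,clip,hinge,hook]
Tick 5: prefer A, take spool from A; A=[mast,bolt] B=[axle,iron,joint] C=[apple,clip,hinge,hook,spool]
Tick 6: prefer B, take axle from B; A=[mast,bolt] B=[iron,joint] C=[apple,clip,hinge,hook,spool,axle]
Tick 7: prefer A, take mast from A; A=[bolt] B=[iron,joint] C=[apple,clip,hinge,hook,spool,axle,mast]
Tick 8: prefer B, take iron from B; A=[bolt] B=[joint] C=[apple,clip,hinge,hook,spool,axle,mast,iron]
Tick 9: prefer A, take bolt from A; A=[-] B=[joint] C=[apple,clip,hinge,hook,spool,axle,mast,iron,bolt]
Tick 10: prefer B, take joint from B; A=[-] B=[-] C=[apple,clip,hinge,hook,spool,axle,mast,iron,bolt,joint]

Answer: apple clip hinge hook spool axle mast iron bolt joint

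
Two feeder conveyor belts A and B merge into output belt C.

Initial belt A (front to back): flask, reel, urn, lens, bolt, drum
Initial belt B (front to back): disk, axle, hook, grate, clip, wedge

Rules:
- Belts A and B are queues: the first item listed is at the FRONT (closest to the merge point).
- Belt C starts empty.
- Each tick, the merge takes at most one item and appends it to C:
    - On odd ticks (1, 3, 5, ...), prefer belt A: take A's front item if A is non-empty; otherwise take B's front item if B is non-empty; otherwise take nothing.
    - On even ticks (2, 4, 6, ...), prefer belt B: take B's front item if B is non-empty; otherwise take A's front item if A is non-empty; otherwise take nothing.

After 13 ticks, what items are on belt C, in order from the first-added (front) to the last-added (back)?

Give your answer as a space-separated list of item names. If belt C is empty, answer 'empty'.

Tick 1: prefer A, take flask from A; A=[reel,urn,lens,bolt,drum] B=[disk,axle,hook,grate,clip,wedge] C=[flask]
Tick 2: prefer B, take disk from B; A=[reel,urn,lens,bolt,drum] B=[axle,hook,grate,clip,wedge] C=[flask,disk]
Tick 3: prefer A, take reel from A; A=[urn,lens,bolt,drum] B=[axle,hook,grate,clip,wedge] C=[flask,disk,reel]
Tick 4: prefer B, take axle from B; A=[urn,lens,bolt,drum] B=[hook,grate,clip,wedge] C=[flask,disk,reel,axle]
Tick 5: prefer A, take urn from A; A=[lens,bolt,drum] B=[hook,grate,clip,wedge] C=[flask,disk,reel,axle,urn]
Tick 6: prefer B, take hook from B; A=[lens,bolt,drum] B=[grate,clip,wedge] C=[flask,disk,reel,axle,urn,hook]
Tick 7: prefer A, take lens from A; A=[bolt,drum] B=[grate,clip,wedge] C=[flask,disk,reel,axle,urn,hook,lens]
Tick 8: prefer B, take grate from B; A=[bolt,drum] B=[clip,wedge] C=[flask,disk,reel,axle,urn,hook,lens,grate]
Tick 9: prefer A, take bolt from A; A=[drum] B=[clip,wedge] C=[flask,disk,reel,axle,urn,hook,lens,grate,bolt]
Tick 10: prefer B, take clip from B; A=[drum] B=[wedge] C=[flask,disk,reel,axle,urn,hook,lens,grate,bolt,clip]
Tick 11: prefer A, take drum from A; A=[-] B=[wedge] C=[flask,disk,reel,axle,urn,hook,lens,grate,bolt,clip,drum]
Tick 12: prefer B, take wedge from B; A=[-] B=[-] C=[flask,disk,reel,axle,urn,hook,lens,grate,bolt,clip,drum,wedge]
Tick 13: prefer A, both empty, nothing taken; A=[-] B=[-] C=[flask,disk,reel,axle,urn,hook,lens,grate,bolt,clip,drum,wedge]

Answer: flask disk reel axle urn hook lens grate bolt clip drum wedge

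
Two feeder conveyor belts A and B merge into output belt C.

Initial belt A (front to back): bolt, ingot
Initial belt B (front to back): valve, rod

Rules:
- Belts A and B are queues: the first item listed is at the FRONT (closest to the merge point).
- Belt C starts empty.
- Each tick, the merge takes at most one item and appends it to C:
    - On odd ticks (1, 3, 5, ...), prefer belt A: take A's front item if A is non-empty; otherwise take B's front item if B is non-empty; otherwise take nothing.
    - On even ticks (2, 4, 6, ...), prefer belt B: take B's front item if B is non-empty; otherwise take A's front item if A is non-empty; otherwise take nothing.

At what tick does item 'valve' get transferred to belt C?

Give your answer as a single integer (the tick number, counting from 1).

Tick 1: prefer A, take bolt from A; A=[ingot] B=[valve,rod] C=[bolt]
Tick 2: prefer B, take valve from B; A=[ingot] B=[rod] C=[bolt,valve]

Answer: 2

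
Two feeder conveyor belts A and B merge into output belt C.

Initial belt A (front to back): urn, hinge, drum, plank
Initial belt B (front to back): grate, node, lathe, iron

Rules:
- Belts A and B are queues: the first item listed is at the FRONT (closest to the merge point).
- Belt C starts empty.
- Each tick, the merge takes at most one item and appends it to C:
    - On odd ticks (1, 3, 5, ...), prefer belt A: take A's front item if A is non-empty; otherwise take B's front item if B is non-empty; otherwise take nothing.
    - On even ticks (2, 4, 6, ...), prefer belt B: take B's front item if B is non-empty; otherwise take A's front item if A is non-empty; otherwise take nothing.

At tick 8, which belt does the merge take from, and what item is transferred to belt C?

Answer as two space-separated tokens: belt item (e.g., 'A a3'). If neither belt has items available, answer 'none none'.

Tick 1: prefer A, take urn from A; A=[hinge,drum,plank] B=[grate,node,lathe,iron] C=[urn]
Tick 2: prefer B, take grate from B; A=[hinge,drum,plank] B=[node,lathe,iron] C=[urn,grate]
Tick 3: prefer A, take hinge from A; A=[drum,plank] B=[node,lathe,iron] C=[urn,grate,hinge]
Tick 4: prefer B, take node from B; A=[drum,plank] B=[lathe,iron] C=[urn,grate,hinge,node]
Tick 5: prefer A, take drum from A; A=[plank] B=[lathe,iron] C=[urn,grate,hinge,node,drum]
Tick 6: prefer B, take lathe from B; A=[plank] B=[iron] C=[urn,grate,hinge,node,drum,lathe]
Tick 7: prefer A, take plank from A; A=[-] B=[iron] C=[urn,grate,hinge,node,drum,lathe,plank]
Tick 8: prefer B, take iron from B; A=[-] B=[-] C=[urn,grate,hinge,node,drum,lathe,plank,iron]

Answer: B iron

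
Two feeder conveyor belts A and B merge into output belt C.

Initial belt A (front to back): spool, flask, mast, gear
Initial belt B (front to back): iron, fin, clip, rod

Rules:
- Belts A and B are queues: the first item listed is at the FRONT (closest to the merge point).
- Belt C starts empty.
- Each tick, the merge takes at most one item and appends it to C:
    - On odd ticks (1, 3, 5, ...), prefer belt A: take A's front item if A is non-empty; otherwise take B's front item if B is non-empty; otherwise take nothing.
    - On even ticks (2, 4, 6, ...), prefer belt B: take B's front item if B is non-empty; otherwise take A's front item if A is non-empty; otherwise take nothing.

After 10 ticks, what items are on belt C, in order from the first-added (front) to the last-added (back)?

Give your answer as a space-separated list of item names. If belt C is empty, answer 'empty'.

Answer: spool iron flask fin mast clip gear rod

Derivation:
Tick 1: prefer A, take spool from A; A=[flask,mast,gear] B=[iron,fin,clip,rod] C=[spool]
Tick 2: prefer B, take iron from B; A=[flask,mast,gear] B=[fin,clip,rod] C=[spool,iron]
Tick 3: prefer A, take flask from A; A=[mast,gear] B=[fin,clip,rod] C=[spool,iron,flask]
Tick 4: prefer B, take fin from B; A=[mast,gear] B=[clip,rod] C=[spool,iron,flask,fin]
Tick 5: prefer A, take mast from A; A=[gear] B=[clip,rod] C=[spool,iron,flask,fin,mast]
Tick 6: prefer B, take clip from B; A=[gear] B=[rod] C=[spool,iron,flask,fin,mast,clip]
Tick 7: prefer A, take gear from A; A=[-] B=[rod] C=[spool,iron,flask,fin,mast,clip,gear]
Tick 8: prefer B, take rod from B; A=[-] B=[-] C=[spool,iron,flask,fin,mast,clip,gear,rod]
Tick 9: prefer A, both empty, nothing taken; A=[-] B=[-] C=[spool,iron,flask,fin,mast,clip,gear,rod]
Tick 10: prefer B, both empty, nothing taken; A=[-] B=[-] C=[spool,iron,flask,fin,mast,clip,gear,rod]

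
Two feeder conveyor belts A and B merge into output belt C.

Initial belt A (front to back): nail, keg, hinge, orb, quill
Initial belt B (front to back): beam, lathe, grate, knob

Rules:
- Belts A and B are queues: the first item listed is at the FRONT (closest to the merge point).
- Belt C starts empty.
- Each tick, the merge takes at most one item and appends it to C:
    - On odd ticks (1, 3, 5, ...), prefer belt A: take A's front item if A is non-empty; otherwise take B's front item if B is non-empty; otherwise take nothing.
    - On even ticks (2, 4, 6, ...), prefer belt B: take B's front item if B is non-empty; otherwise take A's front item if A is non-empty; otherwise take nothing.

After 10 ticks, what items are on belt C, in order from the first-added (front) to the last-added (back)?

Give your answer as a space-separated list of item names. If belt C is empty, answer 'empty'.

Tick 1: prefer A, take nail from A; A=[keg,hinge,orb,quill] B=[beam,lathe,grate,knob] C=[nail]
Tick 2: prefer B, take beam from B; A=[keg,hinge,orb,quill] B=[lathe,grate,knob] C=[nail,beam]
Tick 3: prefer A, take keg from A; A=[hinge,orb,quill] B=[lathe,grate,knob] C=[nail,beam,keg]
Tick 4: prefer B, take lathe from B; A=[hinge,orb,quill] B=[grate,knob] C=[nail,beam,keg,lathe]
Tick 5: prefer A, take hinge from A; A=[orb,quill] B=[grate,knob] C=[nail,beam,keg,lathe,hinge]
Tick 6: prefer B, take grate from B; A=[orb,quill] B=[knob] C=[nail,beam,keg,lathe,hinge,grate]
Tick 7: prefer A, take orb from A; A=[quill] B=[knob] C=[nail,beam,keg,lathe,hinge,grate,orb]
Tick 8: prefer B, take knob from B; A=[quill] B=[-] C=[nail,beam,keg,lathe,hinge,grate,orb,knob]
Tick 9: prefer A, take quill from A; A=[-] B=[-] C=[nail,beam,keg,lathe,hinge,grate,orb,knob,quill]
Tick 10: prefer B, both empty, nothing taken; A=[-] B=[-] C=[nail,beam,keg,lathe,hinge,grate,orb,knob,quill]

Answer: nail beam keg lathe hinge grate orb knob quill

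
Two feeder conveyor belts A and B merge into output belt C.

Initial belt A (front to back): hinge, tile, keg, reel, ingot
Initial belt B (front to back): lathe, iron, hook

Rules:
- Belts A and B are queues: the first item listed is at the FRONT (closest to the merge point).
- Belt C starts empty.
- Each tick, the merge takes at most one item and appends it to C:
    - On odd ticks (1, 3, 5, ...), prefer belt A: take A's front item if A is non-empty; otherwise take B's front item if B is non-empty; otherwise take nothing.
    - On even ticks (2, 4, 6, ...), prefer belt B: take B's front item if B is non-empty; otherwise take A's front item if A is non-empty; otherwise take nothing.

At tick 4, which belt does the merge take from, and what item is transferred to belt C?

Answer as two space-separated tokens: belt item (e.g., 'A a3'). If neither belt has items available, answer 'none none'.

Answer: B iron

Derivation:
Tick 1: prefer A, take hinge from A; A=[tile,keg,reel,ingot] B=[lathe,iron,hook] C=[hinge]
Tick 2: prefer B, take lathe from B; A=[tile,keg,reel,ingot] B=[iron,hook] C=[hinge,lathe]
Tick 3: prefer A, take tile from A; A=[keg,reel,ingot] B=[iron,hook] C=[hinge,lathe,tile]
Tick 4: prefer B, take iron from B; A=[keg,reel,ingot] B=[hook] C=[hinge,lathe,tile,iron]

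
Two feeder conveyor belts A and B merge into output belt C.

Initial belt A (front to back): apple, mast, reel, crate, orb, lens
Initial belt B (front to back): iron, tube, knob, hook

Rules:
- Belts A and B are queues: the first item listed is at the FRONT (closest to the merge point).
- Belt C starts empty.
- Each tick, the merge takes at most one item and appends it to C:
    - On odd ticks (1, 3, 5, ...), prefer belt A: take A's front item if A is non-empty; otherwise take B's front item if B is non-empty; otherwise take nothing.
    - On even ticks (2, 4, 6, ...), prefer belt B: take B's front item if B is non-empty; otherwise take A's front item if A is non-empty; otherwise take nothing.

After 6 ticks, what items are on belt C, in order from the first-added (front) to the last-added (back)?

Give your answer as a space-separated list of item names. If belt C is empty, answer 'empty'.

Answer: apple iron mast tube reel knob

Derivation:
Tick 1: prefer A, take apple from A; A=[mast,reel,crate,orb,lens] B=[iron,tube,knob,hook] C=[apple]
Tick 2: prefer B, take iron from B; A=[mast,reel,crate,orb,lens] B=[tube,knob,hook] C=[apple,iron]
Tick 3: prefer A, take mast from A; A=[reel,crate,orb,lens] B=[tube,knob,hook] C=[apple,iron,mast]
Tick 4: prefer B, take tube from B; A=[reel,crate,orb,lens] B=[knob,hook] C=[apple,iron,mast,tube]
Tick 5: prefer A, take reel from A; A=[crate,orb,lens] B=[knob,hook] C=[apple,iron,mast,tube,reel]
Tick 6: prefer B, take knob from B; A=[crate,orb,lens] B=[hook] C=[apple,iron,mast,tube,reel,knob]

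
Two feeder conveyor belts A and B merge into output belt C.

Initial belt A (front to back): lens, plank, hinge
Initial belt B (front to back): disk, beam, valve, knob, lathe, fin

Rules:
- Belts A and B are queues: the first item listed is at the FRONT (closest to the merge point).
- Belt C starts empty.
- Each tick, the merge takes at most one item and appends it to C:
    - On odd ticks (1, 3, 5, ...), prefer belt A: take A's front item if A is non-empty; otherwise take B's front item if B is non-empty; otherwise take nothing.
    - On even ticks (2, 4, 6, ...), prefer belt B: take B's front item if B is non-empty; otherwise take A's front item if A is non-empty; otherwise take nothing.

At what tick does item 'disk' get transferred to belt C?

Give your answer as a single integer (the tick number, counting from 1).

Tick 1: prefer A, take lens from A; A=[plank,hinge] B=[disk,beam,valve,knob,lathe,fin] C=[lens]
Tick 2: prefer B, take disk from B; A=[plank,hinge] B=[beam,valve,knob,lathe,fin] C=[lens,disk]

Answer: 2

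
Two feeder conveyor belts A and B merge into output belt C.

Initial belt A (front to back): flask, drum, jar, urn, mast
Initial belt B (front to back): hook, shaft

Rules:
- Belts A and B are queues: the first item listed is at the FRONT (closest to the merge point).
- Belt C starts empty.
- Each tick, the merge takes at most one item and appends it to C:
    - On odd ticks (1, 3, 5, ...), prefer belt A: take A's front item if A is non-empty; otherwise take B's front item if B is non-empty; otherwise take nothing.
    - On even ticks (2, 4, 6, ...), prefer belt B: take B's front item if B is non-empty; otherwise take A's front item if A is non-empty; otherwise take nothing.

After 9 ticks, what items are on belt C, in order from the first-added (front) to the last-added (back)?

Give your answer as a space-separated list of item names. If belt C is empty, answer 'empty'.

Answer: flask hook drum shaft jar urn mast

Derivation:
Tick 1: prefer A, take flask from A; A=[drum,jar,urn,mast] B=[hook,shaft] C=[flask]
Tick 2: prefer B, take hook from B; A=[drum,jar,urn,mast] B=[shaft] C=[flask,hook]
Tick 3: prefer A, take drum from A; A=[jar,urn,mast] B=[shaft] C=[flask,hook,drum]
Tick 4: prefer B, take shaft from B; A=[jar,urn,mast] B=[-] C=[flask,hook,drum,shaft]
Tick 5: prefer A, take jar from A; A=[urn,mast] B=[-] C=[flask,hook,drum,shaft,jar]
Tick 6: prefer B, take urn from A; A=[mast] B=[-] C=[flask,hook,drum,shaft,jar,urn]
Tick 7: prefer A, take mast from A; A=[-] B=[-] C=[flask,hook,drum,shaft,jar,urn,mast]
Tick 8: prefer B, both empty, nothing taken; A=[-] B=[-] C=[flask,hook,drum,shaft,jar,urn,mast]
Tick 9: prefer A, both empty, nothing taken; A=[-] B=[-] C=[flask,hook,drum,shaft,jar,urn,mast]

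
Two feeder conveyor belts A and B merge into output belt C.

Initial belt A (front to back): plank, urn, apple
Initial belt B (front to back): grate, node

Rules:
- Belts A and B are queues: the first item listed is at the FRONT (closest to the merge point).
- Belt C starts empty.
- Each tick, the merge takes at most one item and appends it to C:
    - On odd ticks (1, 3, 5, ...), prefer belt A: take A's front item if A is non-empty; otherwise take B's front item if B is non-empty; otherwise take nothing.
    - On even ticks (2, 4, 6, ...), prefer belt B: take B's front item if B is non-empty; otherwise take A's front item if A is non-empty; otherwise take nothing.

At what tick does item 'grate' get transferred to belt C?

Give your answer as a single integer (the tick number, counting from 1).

Tick 1: prefer A, take plank from A; A=[urn,apple] B=[grate,node] C=[plank]
Tick 2: prefer B, take grate from B; A=[urn,apple] B=[node] C=[plank,grate]

Answer: 2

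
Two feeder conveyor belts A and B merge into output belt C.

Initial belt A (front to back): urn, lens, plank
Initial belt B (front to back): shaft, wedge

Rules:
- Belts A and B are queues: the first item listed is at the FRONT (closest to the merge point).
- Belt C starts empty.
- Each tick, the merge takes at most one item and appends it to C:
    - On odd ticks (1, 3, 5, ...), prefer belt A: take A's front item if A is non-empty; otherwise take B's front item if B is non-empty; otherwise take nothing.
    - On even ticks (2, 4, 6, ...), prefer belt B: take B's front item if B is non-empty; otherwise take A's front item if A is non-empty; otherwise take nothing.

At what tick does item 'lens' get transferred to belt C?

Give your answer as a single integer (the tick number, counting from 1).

Tick 1: prefer A, take urn from A; A=[lens,plank] B=[shaft,wedge] C=[urn]
Tick 2: prefer B, take shaft from B; A=[lens,plank] B=[wedge] C=[urn,shaft]
Tick 3: prefer A, take lens from A; A=[plank] B=[wedge] C=[urn,shaft,lens]

Answer: 3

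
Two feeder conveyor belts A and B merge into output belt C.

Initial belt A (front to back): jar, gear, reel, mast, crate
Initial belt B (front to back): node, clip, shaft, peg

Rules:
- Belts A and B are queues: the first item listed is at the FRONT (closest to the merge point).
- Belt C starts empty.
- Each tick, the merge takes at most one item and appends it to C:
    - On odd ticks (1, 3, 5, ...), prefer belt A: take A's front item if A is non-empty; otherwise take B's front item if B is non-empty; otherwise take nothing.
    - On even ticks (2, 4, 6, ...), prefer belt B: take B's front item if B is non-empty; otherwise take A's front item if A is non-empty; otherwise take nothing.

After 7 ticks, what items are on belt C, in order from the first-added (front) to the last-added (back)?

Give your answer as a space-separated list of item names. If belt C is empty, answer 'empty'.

Answer: jar node gear clip reel shaft mast

Derivation:
Tick 1: prefer A, take jar from A; A=[gear,reel,mast,crate] B=[node,clip,shaft,peg] C=[jar]
Tick 2: prefer B, take node from B; A=[gear,reel,mast,crate] B=[clip,shaft,peg] C=[jar,node]
Tick 3: prefer A, take gear from A; A=[reel,mast,crate] B=[clip,shaft,peg] C=[jar,node,gear]
Tick 4: prefer B, take clip from B; A=[reel,mast,crate] B=[shaft,peg] C=[jar,node,gear,clip]
Tick 5: prefer A, take reel from A; A=[mast,crate] B=[shaft,peg] C=[jar,node,gear,clip,reel]
Tick 6: prefer B, take shaft from B; A=[mast,crate] B=[peg] C=[jar,node,gear,clip,reel,shaft]
Tick 7: prefer A, take mast from A; A=[crate] B=[peg] C=[jar,node,gear,clip,reel,shaft,mast]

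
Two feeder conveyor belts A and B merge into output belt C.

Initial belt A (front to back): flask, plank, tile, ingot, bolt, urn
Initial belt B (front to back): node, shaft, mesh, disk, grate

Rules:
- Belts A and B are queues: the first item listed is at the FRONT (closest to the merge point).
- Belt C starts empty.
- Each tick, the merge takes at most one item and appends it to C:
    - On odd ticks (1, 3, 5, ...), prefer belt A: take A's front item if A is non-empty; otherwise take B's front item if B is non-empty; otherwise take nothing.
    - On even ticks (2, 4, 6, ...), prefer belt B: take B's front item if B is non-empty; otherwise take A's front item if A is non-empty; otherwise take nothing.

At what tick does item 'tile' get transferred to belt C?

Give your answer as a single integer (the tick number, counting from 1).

Tick 1: prefer A, take flask from A; A=[plank,tile,ingot,bolt,urn] B=[node,shaft,mesh,disk,grate] C=[flask]
Tick 2: prefer B, take node from B; A=[plank,tile,ingot,bolt,urn] B=[shaft,mesh,disk,grate] C=[flask,node]
Tick 3: prefer A, take plank from A; A=[tile,ingot,bolt,urn] B=[shaft,mesh,disk,grate] C=[flask,node,plank]
Tick 4: prefer B, take shaft from B; A=[tile,ingot,bolt,urn] B=[mesh,disk,grate] C=[flask,node,plank,shaft]
Tick 5: prefer A, take tile from A; A=[ingot,bolt,urn] B=[mesh,disk,grate] C=[flask,node,plank,shaft,tile]

Answer: 5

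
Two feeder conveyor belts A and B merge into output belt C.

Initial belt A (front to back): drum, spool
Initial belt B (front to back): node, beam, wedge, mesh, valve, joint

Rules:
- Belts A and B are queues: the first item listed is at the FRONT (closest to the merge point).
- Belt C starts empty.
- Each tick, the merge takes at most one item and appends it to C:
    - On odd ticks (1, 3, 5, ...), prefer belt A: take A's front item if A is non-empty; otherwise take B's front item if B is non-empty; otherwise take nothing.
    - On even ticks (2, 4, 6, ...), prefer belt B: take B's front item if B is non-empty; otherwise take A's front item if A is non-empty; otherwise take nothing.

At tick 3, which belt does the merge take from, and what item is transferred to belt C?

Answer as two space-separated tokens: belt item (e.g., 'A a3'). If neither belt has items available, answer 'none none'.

Tick 1: prefer A, take drum from A; A=[spool] B=[node,beam,wedge,mesh,valve,joint] C=[drum]
Tick 2: prefer B, take node from B; A=[spool] B=[beam,wedge,mesh,valve,joint] C=[drum,node]
Tick 3: prefer A, take spool from A; A=[-] B=[beam,wedge,mesh,valve,joint] C=[drum,node,spool]

Answer: A spool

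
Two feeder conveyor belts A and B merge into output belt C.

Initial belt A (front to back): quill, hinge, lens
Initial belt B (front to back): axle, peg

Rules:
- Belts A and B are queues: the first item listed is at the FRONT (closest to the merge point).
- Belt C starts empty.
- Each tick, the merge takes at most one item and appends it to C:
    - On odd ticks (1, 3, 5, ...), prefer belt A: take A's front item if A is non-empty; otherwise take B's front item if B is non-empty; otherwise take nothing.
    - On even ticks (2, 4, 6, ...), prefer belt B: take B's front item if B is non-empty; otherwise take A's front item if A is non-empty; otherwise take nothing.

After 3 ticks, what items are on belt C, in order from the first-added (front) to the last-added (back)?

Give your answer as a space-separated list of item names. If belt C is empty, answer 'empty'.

Answer: quill axle hinge

Derivation:
Tick 1: prefer A, take quill from A; A=[hinge,lens] B=[axle,peg] C=[quill]
Tick 2: prefer B, take axle from B; A=[hinge,lens] B=[peg] C=[quill,axle]
Tick 3: prefer A, take hinge from A; A=[lens] B=[peg] C=[quill,axle,hinge]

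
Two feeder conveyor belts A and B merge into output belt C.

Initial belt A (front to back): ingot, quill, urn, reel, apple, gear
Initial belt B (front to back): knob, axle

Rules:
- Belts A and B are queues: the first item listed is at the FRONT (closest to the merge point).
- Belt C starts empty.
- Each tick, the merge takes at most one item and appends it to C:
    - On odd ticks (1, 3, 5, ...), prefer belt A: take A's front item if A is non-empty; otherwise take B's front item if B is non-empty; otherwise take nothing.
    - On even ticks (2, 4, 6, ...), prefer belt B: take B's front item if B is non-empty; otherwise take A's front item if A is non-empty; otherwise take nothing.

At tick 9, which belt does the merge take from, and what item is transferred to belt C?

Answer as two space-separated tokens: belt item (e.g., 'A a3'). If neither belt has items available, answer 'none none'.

Tick 1: prefer A, take ingot from A; A=[quill,urn,reel,apple,gear] B=[knob,axle] C=[ingot]
Tick 2: prefer B, take knob from B; A=[quill,urn,reel,apple,gear] B=[axle] C=[ingot,knob]
Tick 3: prefer A, take quill from A; A=[urn,reel,apple,gear] B=[axle] C=[ingot,knob,quill]
Tick 4: prefer B, take axle from B; A=[urn,reel,apple,gear] B=[-] C=[ingot,knob,quill,axle]
Tick 5: prefer A, take urn from A; A=[reel,apple,gear] B=[-] C=[ingot,knob,quill,axle,urn]
Tick 6: prefer B, take reel from A; A=[apple,gear] B=[-] C=[ingot,knob,quill,axle,urn,reel]
Tick 7: prefer A, take apple from A; A=[gear] B=[-] C=[ingot,knob,quill,axle,urn,reel,apple]
Tick 8: prefer B, take gear from A; A=[-] B=[-] C=[ingot,knob,quill,axle,urn,reel,apple,gear]
Tick 9: prefer A, both empty, nothing taken; A=[-] B=[-] C=[ingot,knob,quill,axle,urn,reel,apple,gear]

Answer: none none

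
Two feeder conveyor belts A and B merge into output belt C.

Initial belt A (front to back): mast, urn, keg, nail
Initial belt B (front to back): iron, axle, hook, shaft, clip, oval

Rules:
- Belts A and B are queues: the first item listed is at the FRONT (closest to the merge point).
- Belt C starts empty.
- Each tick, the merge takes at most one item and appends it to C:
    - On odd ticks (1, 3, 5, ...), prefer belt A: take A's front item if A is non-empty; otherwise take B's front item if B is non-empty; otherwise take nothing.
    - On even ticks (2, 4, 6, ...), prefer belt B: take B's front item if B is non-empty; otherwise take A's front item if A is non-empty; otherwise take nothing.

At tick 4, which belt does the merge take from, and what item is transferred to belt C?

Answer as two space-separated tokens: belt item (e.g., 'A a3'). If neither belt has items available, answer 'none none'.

Tick 1: prefer A, take mast from A; A=[urn,keg,nail] B=[iron,axle,hook,shaft,clip,oval] C=[mast]
Tick 2: prefer B, take iron from B; A=[urn,keg,nail] B=[axle,hook,shaft,clip,oval] C=[mast,iron]
Tick 3: prefer A, take urn from A; A=[keg,nail] B=[axle,hook,shaft,clip,oval] C=[mast,iron,urn]
Tick 4: prefer B, take axle from B; A=[keg,nail] B=[hook,shaft,clip,oval] C=[mast,iron,urn,axle]

Answer: B axle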